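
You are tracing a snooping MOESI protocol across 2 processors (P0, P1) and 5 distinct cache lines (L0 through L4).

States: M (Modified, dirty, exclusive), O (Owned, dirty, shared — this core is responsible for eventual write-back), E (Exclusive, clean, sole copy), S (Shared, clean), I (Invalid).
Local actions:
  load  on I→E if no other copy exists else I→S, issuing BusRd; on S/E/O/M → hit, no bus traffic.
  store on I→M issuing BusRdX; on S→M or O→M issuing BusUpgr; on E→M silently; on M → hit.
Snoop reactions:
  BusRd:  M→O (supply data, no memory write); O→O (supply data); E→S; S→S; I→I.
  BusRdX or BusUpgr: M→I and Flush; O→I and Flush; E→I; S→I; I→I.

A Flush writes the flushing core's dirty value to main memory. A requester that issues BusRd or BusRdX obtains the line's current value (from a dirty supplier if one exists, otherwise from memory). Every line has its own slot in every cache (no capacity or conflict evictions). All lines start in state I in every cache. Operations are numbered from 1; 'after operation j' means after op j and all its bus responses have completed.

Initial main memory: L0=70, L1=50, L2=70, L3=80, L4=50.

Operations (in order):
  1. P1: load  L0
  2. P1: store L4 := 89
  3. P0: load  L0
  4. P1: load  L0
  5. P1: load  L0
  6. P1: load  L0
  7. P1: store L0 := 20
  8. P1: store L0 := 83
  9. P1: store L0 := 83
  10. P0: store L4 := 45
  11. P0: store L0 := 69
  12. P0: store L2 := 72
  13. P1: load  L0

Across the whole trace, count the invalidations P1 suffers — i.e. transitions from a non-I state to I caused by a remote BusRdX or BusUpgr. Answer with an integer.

  op1 P1: load  L0 → I/E on L0; bus BusRd; mem=70
  op2 P1: store L4 := 89 → I/M on L4; bus BusRdX; mem=50
  op3 P0: load  L0 → S/S on L0; bus BusRd; mem=70
  op4 P1: load  L0 → S/S on L0; bus (none); mem=70
  op5 P1: load  L0 → S/S on L0; bus (none); mem=70
  op6 P1: load  L0 → S/S on L0; bus (none); mem=70
  op7 P1: store L0 := 20 → I/M on L0; bus BusUpgr; mem=70
  op8 P1: store L0 := 83 → I/M on L0; bus (none); mem=70
  op9 P1: store L0 := 83 → I/M on L0; bus (none); mem=70
  op10 P0: store L4 := 45 → M/I on L4; bus BusRdX Flush; mem=89
  op11 P0: store L0 := 69 → M/I on L0; bus BusRdX Flush; mem=83
  op12 P0: store L2 := 72 → M/I on L2; bus BusRdX; mem=70
  op13 P1: load  L0 → O/S on L0; bus BusRd; mem=83

invalidations = 2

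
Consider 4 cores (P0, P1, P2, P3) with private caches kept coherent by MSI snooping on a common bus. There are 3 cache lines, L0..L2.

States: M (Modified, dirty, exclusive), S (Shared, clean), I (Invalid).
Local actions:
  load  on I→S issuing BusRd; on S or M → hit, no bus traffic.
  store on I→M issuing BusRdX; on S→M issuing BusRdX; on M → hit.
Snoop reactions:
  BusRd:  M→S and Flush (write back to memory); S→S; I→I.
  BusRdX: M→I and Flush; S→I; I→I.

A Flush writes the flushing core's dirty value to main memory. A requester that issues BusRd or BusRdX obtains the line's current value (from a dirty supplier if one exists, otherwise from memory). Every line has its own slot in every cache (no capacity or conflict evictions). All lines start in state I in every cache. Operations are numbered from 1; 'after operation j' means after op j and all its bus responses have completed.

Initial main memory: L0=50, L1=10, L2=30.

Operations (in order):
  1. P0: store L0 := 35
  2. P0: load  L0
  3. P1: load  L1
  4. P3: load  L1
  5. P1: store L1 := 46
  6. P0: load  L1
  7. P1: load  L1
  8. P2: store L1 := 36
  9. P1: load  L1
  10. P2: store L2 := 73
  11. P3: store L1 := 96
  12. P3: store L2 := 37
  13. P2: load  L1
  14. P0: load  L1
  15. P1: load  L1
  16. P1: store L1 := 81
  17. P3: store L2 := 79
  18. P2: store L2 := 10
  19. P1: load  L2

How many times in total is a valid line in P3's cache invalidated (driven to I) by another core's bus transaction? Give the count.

1. P0: store L0 := 35  bus=[BusRdX]  L0: P0=M P1=I P2=I P3=I  mem[L0]=50
2. P0: load  L0  bus=[-]  L0: P0=M P1=I P2=I P3=I  mem[L0]=50
3. P1: load  L1  bus=[BusRd]  L1: P0=I P1=S P2=I P3=I  mem[L1]=10
4. P3: load  L1  bus=[BusRd]  L1: P0=I P1=S P2=I P3=S  mem[L1]=10
5. P1: store L1 := 46  bus=[BusRdX]  L1: P0=I P1=M P2=I P3=I  mem[L1]=10
6. P0: load  L1  bus=[BusRd,Flush]  L1: P0=S P1=S P2=I P3=I  mem[L1]=46
7. P1: load  L1  bus=[-]  L1: P0=S P1=S P2=I P3=I  mem[L1]=46
8. P2: store L1 := 36  bus=[BusRdX]  L1: P0=I P1=I P2=M P3=I  mem[L1]=46
9. P1: load  L1  bus=[BusRd,Flush]  L1: P0=I P1=S P2=S P3=I  mem[L1]=36
10. P2: store L2 := 73  bus=[BusRdX]  L2: P0=I P1=I P2=M P3=I  mem[L2]=30
11. P3: store L1 := 96  bus=[BusRdX]  L1: P0=I P1=I P2=I P3=M  mem[L1]=36
12. P3: store L2 := 37  bus=[BusRdX,Flush]  L2: P0=I P1=I P2=I P3=M  mem[L2]=73
13. P2: load  L1  bus=[BusRd,Flush]  L1: P0=I P1=I P2=S P3=S  mem[L1]=96
14. P0: load  L1  bus=[BusRd]  L1: P0=S P1=I P2=S P3=S  mem[L1]=96
15. P1: load  L1  bus=[BusRd]  L1: P0=S P1=S P2=S P3=S  mem[L1]=96
16. P1: store L1 := 81  bus=[BusRdX]  L1: P0=I P1=M P2=I P3=I  mem[L1]=96
17. P3: store L2 := 79  bus=[-]  L2: P0=I P1=I P2=I P3=M  mem[L2]=73
18. P2: store L2 := 10  bus=[BusRdX,Flush]  L2: P0=I P1=I P2=M P3=I  mem[L2]=79
19. P1: load  L2  bus=[BusRd,Flush]  L2: P0=I P1=S P2=S P3=I  mem[L2]=10

invalidations = 3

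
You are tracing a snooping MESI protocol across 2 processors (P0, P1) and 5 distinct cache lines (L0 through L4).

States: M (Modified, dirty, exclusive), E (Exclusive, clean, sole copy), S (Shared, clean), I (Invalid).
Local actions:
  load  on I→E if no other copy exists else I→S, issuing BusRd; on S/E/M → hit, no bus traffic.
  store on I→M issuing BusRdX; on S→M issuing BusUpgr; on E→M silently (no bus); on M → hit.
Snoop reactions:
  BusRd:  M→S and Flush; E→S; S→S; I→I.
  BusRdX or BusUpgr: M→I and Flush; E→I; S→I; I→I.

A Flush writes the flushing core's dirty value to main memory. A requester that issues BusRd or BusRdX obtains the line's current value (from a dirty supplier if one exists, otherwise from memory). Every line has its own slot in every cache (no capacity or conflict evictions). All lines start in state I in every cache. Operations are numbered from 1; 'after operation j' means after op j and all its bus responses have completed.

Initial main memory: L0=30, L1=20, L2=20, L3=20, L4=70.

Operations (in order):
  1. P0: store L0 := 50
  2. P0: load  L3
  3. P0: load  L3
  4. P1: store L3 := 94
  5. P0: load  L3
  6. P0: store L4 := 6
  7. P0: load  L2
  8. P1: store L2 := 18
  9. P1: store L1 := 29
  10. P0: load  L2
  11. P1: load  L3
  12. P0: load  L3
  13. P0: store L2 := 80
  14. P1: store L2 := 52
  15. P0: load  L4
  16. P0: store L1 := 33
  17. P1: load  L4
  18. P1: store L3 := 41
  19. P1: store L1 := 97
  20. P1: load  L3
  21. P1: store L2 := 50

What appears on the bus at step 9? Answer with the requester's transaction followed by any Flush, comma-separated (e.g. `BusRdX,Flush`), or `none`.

1. P0: store L0 := 50  bus=[BusRdX]  L0: P0=M P1=I  mem[L0]=30
2. P0: load  L3  bus=[BusRd]  L3: P0=E P1=I  mem[L3]=20
3. P0: load  L3  bus=[-]  L3: P0=E P1=I  mem[L3]=20
4. P1: store L3 := 94  bus=[BusRdX]  L3: P0=I P1=M  mem[L3]=20
5. P0: load  L3  bus=[BusRd,Flush]  L3: P0=S P1=S  mem[L3]=94
6. P0: store L4 := 6  bus=[BusRdX]  L4: P0=M P1=I  mem[L4]=70
7. P0: load  L2  bus=[BusRd]  L2: P0=E P1=I  mem[L2]=20
8. P1: store L2 := 18  bus=[BusRdX]  L2: P0=I P1=M  mem[L2]=20
9. P1: store L1 := 29  bus=[BusRdX]  L1: P0=I P1=M  mem[L1]=20
10. P0: load  L2  bus=[BusRd,Flush]  L2: P0=S P1=S  mem[L2]=18
11. P1: load  L3  bus=[-]  L3: P0=S P1=S  mem[L3]=94
12. P0: load  L3  bus=[-]  L3: P0=S P1=S  mem[L3]=94
13. P0: store L2 := 80  bus=[BusUpgr]  L2: P0=M P1=I  mem[L2]=18
14. P1: store L2 := 52  bus=[BusRdX,Flush]  L2: P0=I P1=M  mem[L2]=80
15. P0: load  L4  bus=[-]  L4: P0=M P1=I  mem[L4]=70
16. P0: store L1 := 33  bus=[BusRdX,Flush]  L1: P0=M P1=I  mem[L1]=29
17. P1: load  L4  bus=[BusRd,Flush]  L4: P0=S P1=S  mem[L4]=6
18. P1: store L3 := 41  bus=[BusUpgr]  L3: P0=I P1=M  mem[L3]=94
19. P1: store L1 := 97  bus=[BusRdX,Flush]  L1: P0=I P1=M  mem[L1]=33
20. P1: load  L3  bus=[-]  L3: P0=I P1=M  mem[L3]=94
21. P1: store L2 := 50  bus=[-]  L2: P0=I P1=M  mem[L2]=80

bus = BusRdX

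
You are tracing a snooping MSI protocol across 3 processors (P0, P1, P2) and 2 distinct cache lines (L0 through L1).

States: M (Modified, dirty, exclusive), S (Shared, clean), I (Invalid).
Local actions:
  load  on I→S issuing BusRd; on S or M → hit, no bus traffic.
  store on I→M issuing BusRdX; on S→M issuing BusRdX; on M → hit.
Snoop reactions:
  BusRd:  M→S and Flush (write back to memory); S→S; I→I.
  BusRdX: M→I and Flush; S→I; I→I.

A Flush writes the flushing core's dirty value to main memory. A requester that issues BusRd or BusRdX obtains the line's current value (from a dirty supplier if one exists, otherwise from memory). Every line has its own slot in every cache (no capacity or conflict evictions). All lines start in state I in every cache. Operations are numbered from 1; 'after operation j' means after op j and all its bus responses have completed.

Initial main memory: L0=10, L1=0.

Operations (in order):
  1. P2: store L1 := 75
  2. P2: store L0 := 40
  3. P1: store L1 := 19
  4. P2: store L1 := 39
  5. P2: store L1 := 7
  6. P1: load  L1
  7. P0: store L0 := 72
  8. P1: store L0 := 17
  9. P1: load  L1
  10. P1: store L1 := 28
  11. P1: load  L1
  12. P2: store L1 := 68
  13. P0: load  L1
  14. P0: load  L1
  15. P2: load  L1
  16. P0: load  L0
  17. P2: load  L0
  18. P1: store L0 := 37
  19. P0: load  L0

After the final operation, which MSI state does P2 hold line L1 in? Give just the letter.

state = S

[1] P2: store L1 := 75 | P0:I, P1:I, P2:M(75) | bus: BusRdX
[2] P2: store L0 := 40 | P0:I, P1:I, P2:M(40) | bus: BusRdX
[3] P1: store L1 := 19 | P0:I, P1:M(19), P2:I | bus: BusRdX,Flush
[4] P2: store L1 := 39 | P0:I, P1:I, P2:M(39) | bus: BusRdX,Flush
[5] P2: store L1 := 7 | P0:I, P1:I, P2:M(7) | bus: none
[6] P1: load  L1 | P0:I, P1:S(7), P2:S(7) | bus: BusRd,Flush
[7] P0: store L0 := 72 | P0:M(72), P1:I, P2:I | bus: BusRdX,Flush
[8] P1: store L0 := 17 | P0:I, P1:M(17), P2:I | bus: BusRdX,Flush
[9] P1: load  L1 | P0:I, P1:S(7), P2:S(7) | bus: none
[10] P1: store L1 := 28 | P0:I, P1:M(28), P2:I | bus: BusRdX
[11] P1: load  L1 | P0:I, P1:M(28), P2:I | bus: none
[12] P2: store L1 := 68 | P0:I, P1:I, P2:M(68) | bus: BusRdX,Flush
[13] P0: load  L1 | P0:S(68), P1:I, P2:S(68) | bus: BusRd,Flush
[14] P0: load  L1 | P0:S(68), P1:I, P2:S(68) | bus: none
[15] P2: load  L1 | P0:S(68), P1:I, P2:S(68) | bus: none
[16] P0: load  L0 | P0:S(17), P1:S(17), P2:I | bus: BusRd,Flush
[17] P2: load  L0 | P0:S(17), P1:S(17), P2:S(17) | bus: BusRd
[18] P1: store L0 := 37 | P0:I, P1:M(37), P2:I | bus: BusRdX
[19] P0: load  L0 | P0:S(37), P1:S(37), P2:I | bus: BusRd,Flush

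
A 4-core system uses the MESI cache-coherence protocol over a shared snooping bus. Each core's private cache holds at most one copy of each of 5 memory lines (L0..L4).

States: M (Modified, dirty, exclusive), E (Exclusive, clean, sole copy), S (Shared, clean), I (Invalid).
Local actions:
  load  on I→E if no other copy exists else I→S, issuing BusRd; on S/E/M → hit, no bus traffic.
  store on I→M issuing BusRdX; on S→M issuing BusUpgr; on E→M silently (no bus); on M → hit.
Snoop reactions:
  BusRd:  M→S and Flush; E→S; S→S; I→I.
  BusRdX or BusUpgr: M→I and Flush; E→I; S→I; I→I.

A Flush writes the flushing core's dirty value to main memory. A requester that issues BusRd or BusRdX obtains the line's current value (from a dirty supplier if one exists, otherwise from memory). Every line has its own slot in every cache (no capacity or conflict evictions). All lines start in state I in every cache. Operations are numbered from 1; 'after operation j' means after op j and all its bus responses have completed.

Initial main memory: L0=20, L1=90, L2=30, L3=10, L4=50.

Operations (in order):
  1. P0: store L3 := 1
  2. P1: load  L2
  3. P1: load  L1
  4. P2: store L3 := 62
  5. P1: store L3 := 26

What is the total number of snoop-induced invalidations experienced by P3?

invalidations = 0

  op1 P0: store L3 := 1 → M/I/I/I on L3; bus BusRdX; mem=10
  op2 P1: load  L2 → I/E/I/I on L2; bus BusRd; mem=30
  op3 P1: load  L1 → I/E/I/I on L1; bus BusRd; mem=90
  op4 P2: store L3 := 62 → I/I/M/I on L3; bus BusRdX Flush; mem=1
  op5 P1: store L3 := 26 → I/M/I/I on L3; bus BusRdX Flush; mem=62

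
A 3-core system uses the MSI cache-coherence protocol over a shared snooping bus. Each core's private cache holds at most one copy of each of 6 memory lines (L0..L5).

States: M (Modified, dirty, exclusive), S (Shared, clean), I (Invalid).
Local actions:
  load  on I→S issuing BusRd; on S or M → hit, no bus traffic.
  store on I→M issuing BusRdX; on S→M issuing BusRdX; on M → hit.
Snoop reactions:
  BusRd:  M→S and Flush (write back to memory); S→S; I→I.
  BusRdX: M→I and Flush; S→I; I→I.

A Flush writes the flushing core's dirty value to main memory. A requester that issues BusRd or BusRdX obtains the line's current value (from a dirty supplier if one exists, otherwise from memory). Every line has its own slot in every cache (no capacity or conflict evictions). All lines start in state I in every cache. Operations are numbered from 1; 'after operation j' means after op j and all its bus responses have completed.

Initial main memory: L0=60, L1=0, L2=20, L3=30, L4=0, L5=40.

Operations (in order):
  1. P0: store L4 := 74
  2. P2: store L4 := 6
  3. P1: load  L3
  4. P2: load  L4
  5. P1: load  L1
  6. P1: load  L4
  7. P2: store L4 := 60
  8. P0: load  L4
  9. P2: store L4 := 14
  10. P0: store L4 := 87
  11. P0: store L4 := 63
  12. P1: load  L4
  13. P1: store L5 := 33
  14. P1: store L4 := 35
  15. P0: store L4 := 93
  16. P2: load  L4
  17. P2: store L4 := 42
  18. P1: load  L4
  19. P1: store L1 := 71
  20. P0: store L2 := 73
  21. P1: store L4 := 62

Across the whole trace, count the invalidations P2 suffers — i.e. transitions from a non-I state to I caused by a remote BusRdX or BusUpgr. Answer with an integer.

[1] P0: store L4 := 74 | P0:M(74), P1:I, P2:I | bus: BusRdX
[2] P2: store L4 := 6 | P0:I, P1:I, P2:M(6) | bus: BusRdX,Flush
[3] P1: load  L3 | P0:I, P1:S(30), P2:I | bus: BusRd
[4] P2: load  L4 | P0:I, P1:I, P2:M(6) | bus: none
[5] P1: load  L1 | P0:I, P1:S(0), P2:I | bus: BusRd
[6] P1: load  L4 | P0:I, P1:S(6), P2:S(6) | bus: BusRd,Flush
[7] P2: store L4 := 60 | P0:I, P1:I, P2:M(60) | bus: BusRdX
[8] P0: load  L4 | P0:S(60), P1:I, P2:S(60) | bus: BusRd,Flush
[9] P2: store L4 := 14 | P0:I, P1:I, P2:M(14) | bus: BusRdX
[10] P0: store L4 := 87 | P0:M(87), P1:I, P2:I | bus: BusRdX,Flush
[11] P0: store L4 := 63 | P0:M(63), P1:I, P2:I | bus: none
[12] P1: load  L4 | P0:S(63), P1:S(63), P2:I | bus: BusRd,Flush
[13] P1: store L5 := 33 | P0:I, P1:M(33), P2:I | bus: BusRdX
[14] P1: store L4 := 35 | P0:I, P1:M(35), P2:I | bus: BusRdX
[15] P0: store L4 := 93 | P0:M(93), P1:I, P2:I | bus: BusRdX,Flush
[16] P2: load  L4 | P0:S(93), P1:I, P2:S(93) | bus: BusRd,Flush
[17] P2: store L4 := 42 | P0:I, P1:I, P2:M(42) | bus: BusRdX
[18] P1: load  L4 | P0:I, P1:S(42), P2:S(42) | bus: BusRd,Flush
[19] P1: store L1 := 71 | P0:I, P1:M(71), P2:I | bus: BusRdX
[20] P0: store L2 := 73 | P0:M(73), P1:I, P2:I | bus: BusRdX
[21] P1: store L4 := 62 | P0:I, P1:M(62), P2:I | bus: BusRdX

invalidations = 2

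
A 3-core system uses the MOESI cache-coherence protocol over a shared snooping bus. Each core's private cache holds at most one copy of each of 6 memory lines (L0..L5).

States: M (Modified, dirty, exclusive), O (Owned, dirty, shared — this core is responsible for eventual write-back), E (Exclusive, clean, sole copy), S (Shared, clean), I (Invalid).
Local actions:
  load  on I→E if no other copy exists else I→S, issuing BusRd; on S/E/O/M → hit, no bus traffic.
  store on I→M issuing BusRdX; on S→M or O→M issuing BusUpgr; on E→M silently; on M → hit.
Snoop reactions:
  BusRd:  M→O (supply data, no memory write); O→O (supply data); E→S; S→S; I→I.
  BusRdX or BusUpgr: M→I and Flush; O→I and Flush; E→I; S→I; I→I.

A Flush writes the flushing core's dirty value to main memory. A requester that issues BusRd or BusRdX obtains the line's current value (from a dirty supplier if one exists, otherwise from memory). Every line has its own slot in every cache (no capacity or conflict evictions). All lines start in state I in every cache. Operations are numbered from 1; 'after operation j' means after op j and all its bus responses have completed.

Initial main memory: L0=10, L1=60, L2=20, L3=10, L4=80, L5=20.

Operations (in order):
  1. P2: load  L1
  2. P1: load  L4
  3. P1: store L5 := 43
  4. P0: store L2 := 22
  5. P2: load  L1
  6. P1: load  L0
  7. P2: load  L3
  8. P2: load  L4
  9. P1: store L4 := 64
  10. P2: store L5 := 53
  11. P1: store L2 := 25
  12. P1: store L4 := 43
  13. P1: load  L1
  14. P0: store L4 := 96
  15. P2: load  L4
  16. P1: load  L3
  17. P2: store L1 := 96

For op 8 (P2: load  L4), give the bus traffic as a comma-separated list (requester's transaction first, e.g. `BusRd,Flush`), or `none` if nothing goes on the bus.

1. P2: load  L1  bus=[BusRd]  L1: P0=I P1=I P2=E  mem[L1]=60
2. P1: load  L4  bus=[BusRd]  L4: P0=I P1=E P2=I  mem[L4]=80
3. P1: store L5 := 43  bus=[BusRdX]  L5: P0=I P1=M P2=I  mem[L5]=20
4. P0: store L2 := 22  bus=[BusRdX]  L2: P0=M P1=I P2=I  mem[L2]=20
5. P2: load  L1  bus=[-]  L1: P0=I P1=I P2=E  mem[L1]=60
6. P1: load  L0  bus=[BusRd]  L0: P0=I P1=E P2=I  mem[L0]=10
7. P2: load  L3  bus=[BusRd]  L3: P0=I P1=I P2=E  mem[L3]=10
8. P2: load  L4  bus=[BusRd]  L4: P0=I P1=S P2=S  mem[L4]=80
9. P1: store L4 := 64  bus=[BusUpgr]  L4: P0=I P1=M P2=I  mem[L4]=80
10. P2: store L5 := 53  bus=[BusRdX,Flush]  L5: P0=I P1=I P2=M  mem[L5]=43
11. P1: store L2 := 25  bus=[BusRdX,Flush]  L2: P0=I P1=M P2=I  mem[L2]=22
12. P1: store L4 := 43  bus=[-]  L4: P0=I P1=M P2=I  mem[L4]=80
13. P1: load  L1  bus=[BusRd]  L1: P0=I P1=S P2=S  mem[L1]=60
14. P0: store L4 := 96  bus=[BusRdX,Flush]  L4: P0=M P1=I P2=I  mem[L4]=43
15. P2: load  L4  bus=[BusRd]  L4: P0=O P1=I P2=S  mem[L4]=43
16. P1: load  L3  bus=[BusRd]  L3: P0=I P1=S P2=S  mem[L3]=10
17. P2: store L1 := 96  bus=[BusUpgr]  L1: P0=I P1=I P2=M  mem[L1]=60

bus = BusRd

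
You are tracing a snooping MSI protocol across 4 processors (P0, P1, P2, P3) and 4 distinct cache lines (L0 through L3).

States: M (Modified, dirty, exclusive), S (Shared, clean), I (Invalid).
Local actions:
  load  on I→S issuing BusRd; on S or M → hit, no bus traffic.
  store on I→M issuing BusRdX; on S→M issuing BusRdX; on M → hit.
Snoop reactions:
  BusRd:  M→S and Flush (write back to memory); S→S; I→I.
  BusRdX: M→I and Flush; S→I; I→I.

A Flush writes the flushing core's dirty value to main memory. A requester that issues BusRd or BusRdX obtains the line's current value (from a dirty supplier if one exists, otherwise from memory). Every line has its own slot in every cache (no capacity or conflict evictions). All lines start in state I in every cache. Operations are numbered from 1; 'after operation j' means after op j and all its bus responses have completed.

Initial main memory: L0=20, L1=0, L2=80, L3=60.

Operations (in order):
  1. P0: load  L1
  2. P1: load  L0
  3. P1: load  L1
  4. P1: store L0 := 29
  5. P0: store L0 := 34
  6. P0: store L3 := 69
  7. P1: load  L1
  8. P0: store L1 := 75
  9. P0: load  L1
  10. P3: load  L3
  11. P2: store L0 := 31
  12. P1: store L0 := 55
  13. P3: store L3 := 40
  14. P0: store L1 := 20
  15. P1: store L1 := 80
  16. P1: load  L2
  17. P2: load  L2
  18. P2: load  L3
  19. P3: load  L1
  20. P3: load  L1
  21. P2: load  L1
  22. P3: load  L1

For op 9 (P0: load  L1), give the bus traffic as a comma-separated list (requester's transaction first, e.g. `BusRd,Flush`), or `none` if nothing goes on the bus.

step 1: P0: load  L1  ⟶  SIII  (L1)  txn=BusRd  M[L1]=0
step 2: P1: load  L0  ⟶  ISII  (L0)  txn=BusRd  M[L0]=20
step 3: P1: load  L1  ⟶  SSII  (L1)  txn=BusRd  M[L1]=0
step 4: P1: store L0 := 29  ⟶  IMII  (L0)  txn=BusRdX  M[L0]=20
step 5: P0: store L0 := 34  ⟶  MIII  (L0)  txn=BusRdX+Flush  M[L0]=29
step 6: P0: store L3 := 69  ⟶  MIII  (L3)  txn=BusRdX  M[L3]=60
step 7: P1: load  L1  ⟶  SSII  (L1)  txn=∅  M[L1]=0
step 8: P0: store L1 := 75  ⟶  MIII  (L1)  txn=BusRdX  M[L1]=0
step 9: P0: load  L1  ⟶  MIII  (L1)  txn=∅  M[L1]=0
step 10: P3: load  L3  ⟶  SIIS  (L3)  txn=BusRd+Flush  M[L3]=69
step 11: P2: store L0 := 31  ⟶  IIMI  (L0)  txn=BusRdX+Flush  M[L0]=34
step 12: P1: store L0 := 55  ⟶  IMII  (L0)  txn=BusRdX+Flush  M[L0]=31
step 13: P3: store L3 := 40  ⟶  IIIM  (L3)  txn=BusRdX  M[L3]=69
step 14: P0: store L1 := 20  ⟶  MIII  (L1)  txn=∅  M[L1]=0
step 15: P1: store L1 := 80  ⟶  IMII  (L1)  txn=BusRdX+Flush  M[L1]=20
step 16: P1: load  L2  ⟶  ISII  (L2)  txn=BusRd  M[L2]=80
step 17: P2: load  L2  ⟶  ISSI  (L2)  txn=BusRd  M[L2]=80
step 18: P2: load  L3  ⟶  IISS  (L3)  txn=BusRd+Flush  M[L3]=40
step 19: P3: load  L1  ⟶  ISIS  (L1)  txn=BusRd+Flush  M[L1]=80
step 20: P3: load  L1  ⟶  ISIS  (L1)  txn=∅  M[L1]=80
step 21: P2: load  L1  ⟶  ISSS  (L1)  txn=BusRd  M[L1]=80
step 22: P3: load  L1  ⟶  ISSS  (L1)  txn=∅  M[L1]=80

bus = none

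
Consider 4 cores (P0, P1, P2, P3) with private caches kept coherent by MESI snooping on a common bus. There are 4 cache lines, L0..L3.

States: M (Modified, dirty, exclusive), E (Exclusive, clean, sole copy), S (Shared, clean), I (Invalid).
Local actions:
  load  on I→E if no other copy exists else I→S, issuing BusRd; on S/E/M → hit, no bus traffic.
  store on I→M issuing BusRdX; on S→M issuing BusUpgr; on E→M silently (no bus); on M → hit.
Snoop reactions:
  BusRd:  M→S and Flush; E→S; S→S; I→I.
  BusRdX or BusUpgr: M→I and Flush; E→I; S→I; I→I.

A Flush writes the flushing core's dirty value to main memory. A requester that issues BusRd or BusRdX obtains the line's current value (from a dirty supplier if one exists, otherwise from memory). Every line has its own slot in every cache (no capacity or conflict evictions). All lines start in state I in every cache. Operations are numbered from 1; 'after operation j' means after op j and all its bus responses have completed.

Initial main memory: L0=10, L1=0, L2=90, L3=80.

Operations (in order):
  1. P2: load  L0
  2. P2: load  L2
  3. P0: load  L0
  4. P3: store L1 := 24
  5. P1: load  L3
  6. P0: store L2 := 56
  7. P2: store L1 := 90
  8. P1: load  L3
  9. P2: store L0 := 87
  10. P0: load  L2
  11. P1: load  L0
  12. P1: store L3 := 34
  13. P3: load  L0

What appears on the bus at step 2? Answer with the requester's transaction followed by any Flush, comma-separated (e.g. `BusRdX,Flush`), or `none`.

bus = BusRd

[1] P2: load  L0 | P0:I, P1:I, P2:E(10), P3:I | bus: BusRd
[2] P2: load  L2 | P0:I, P1:I, P2:E(90), P3:I | bus: BusRd
[3] P0: load  L0 | P0:S(10), P1:I, P2:S(10), P3:I | bus: BusRd
[4] P3: store L1 := 24 | P0:I, P1:I, P2:I, P3:M(24) | bus: BusRdX
[5] P1: load  L3 | P0:I, P1:E(80), P2:I, P3:I | bus: BusRd
[6] P0: store L2 := 56 | P0:M(56), P1:I, P2:I, P3:I | bus: BusRdX
[7] P2: store L1 := 90 | P0:I, P1:I, P2:M(90), P3:I | bus: BusRdX,Flush
[8] P1: load  L3 | P0:I, P1:E(80), P2:I, P3:I | bus: none
[9] P2: store L0 := 87 | P0:I, P1:I, P2:M(87), P3:I | bus: BusUpgr
[10] P0: load  L2 | P0:M(56), P1:I, P2:I, P3:I | bus: none
[11] P1: load  L0 | P0:I, P1:S(87), P2:S(87), P3:I | bus: BusRd,Flush
[12] P1: store L3 := 34 | P0:I, P1:M(34), P2:I, P3:I | bus: none
[13] P3: load  L0 | P0:I, P1:S(87), P2:S(87), P3:S(87) | bus: BusRd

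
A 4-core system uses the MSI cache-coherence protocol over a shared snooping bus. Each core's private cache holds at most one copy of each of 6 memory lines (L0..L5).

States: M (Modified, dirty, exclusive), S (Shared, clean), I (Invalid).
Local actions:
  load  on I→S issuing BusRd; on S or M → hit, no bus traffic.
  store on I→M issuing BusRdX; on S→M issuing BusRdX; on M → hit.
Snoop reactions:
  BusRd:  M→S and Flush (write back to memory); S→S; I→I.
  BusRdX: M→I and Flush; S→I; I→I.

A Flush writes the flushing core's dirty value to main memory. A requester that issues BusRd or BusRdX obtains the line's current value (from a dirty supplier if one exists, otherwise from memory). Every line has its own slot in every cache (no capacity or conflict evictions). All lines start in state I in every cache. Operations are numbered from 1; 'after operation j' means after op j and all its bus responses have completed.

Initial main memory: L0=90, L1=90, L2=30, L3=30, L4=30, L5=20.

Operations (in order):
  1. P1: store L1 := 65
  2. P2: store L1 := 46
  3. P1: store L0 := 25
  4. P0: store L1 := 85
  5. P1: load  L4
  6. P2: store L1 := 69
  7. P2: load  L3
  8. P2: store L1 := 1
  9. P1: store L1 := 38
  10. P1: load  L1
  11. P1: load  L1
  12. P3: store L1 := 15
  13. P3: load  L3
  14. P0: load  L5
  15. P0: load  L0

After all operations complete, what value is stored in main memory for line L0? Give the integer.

1. P1: store L1 := 65  bus=[BusRdX]  L1: P0=I P1=M P2=I P3=I  mem[L1]=90
2. P2: store L1 := 46  bus=[BusRdX,Flush]  L1: P0=I P1=I P2=M P3=I  mem[L1]=65
3. P1: store L0 := 25  bus=[BusRdX]  L0: P0=I P1=M P2=I P3=I  mem[L0]=90
4. P0: store L1 := 85  bus=[BusRdX,Flush]  L1: P0=M P1=I P2=I P3=I  mem[L1]=46
5. P1: load  L4  bus=[BusRd]  L4: P0=I P1=S P2=I P3=I  mem[L4]=30
6. P2: store L1 := 69  bus=[BusRdX,Flush]  L1: P0=I P1=I P2=M P3=I  mem[L1]=85
7. P2: load  L3  bus=[BusRd]  L3: P0=I P1=I P2=S P3=I  mem[L3]=30
8. P2: store L1 := 1  bus=[-]  L1: P0=I P1=I P2=M P3=I  mem[L1]=85
9. P1: store L1 := 38  bus=[BusRdX,Flush]  L1: P0=I P1=M P2=I P3=I  mem[L1]=1
10. P1: load  L1  bus=[-]  L1: P0=I P1=M P2=I P3=I  mem[L1]=1
11. P1: load  L1  bus=[-]  L1: P0=I P1=M P2=I P3=I  mem[L1]=1
12. P3: store L1 := 15  bus=[BusRdX,Flush]  L1: P0=I P1=I P2=I P3=M  mem[L1]=38
13. P3: load  L3  bus=[BusRd]  L3: P0=I P1=I P2=S P3=S  mem[L3]=30
14. P0: load  L5  bus=[BusRd]  L5: P0=S P1=I P2=I P3=I  mem[L5]=20
15. P0: load  L0  bus=[BusRd,Flush]  L0: P0=S P1=S P2=I P3=I  mem[L0]=25

memory[L0] = 25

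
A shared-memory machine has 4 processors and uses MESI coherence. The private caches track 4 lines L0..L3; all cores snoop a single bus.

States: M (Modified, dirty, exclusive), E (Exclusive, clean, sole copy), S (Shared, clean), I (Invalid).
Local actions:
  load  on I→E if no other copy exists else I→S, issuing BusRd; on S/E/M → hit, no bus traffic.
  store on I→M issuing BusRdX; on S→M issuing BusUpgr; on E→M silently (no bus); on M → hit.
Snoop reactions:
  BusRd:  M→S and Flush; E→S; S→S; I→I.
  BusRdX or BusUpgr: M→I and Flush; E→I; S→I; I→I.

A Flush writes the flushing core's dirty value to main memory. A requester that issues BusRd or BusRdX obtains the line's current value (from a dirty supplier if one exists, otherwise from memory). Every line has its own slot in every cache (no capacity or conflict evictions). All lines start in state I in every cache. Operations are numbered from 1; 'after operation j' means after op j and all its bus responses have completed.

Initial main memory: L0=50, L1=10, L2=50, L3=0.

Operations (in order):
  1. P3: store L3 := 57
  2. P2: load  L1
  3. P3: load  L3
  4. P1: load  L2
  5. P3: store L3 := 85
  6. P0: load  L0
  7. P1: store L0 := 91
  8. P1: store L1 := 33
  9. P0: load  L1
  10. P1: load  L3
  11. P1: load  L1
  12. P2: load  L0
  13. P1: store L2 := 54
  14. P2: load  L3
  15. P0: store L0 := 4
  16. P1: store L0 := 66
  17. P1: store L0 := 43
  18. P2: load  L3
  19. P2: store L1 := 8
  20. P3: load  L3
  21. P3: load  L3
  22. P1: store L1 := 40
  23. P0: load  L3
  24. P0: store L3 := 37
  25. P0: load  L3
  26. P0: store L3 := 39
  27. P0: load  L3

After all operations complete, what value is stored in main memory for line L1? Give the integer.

step 1: P3: store L3 := 57  ⟶  IIIM  (L3)  txn=BusRdX  M[L3]=0
step 2: P2: load  L1  ⟶  IIEI  (L1)  txn=BusRd  M[L1]=10
step 3: P3: load  L3  ⟶  IIIM  (L3)  txn=∅  M[L3]=0
step 4: P1: load  L2  ⟶  IEII  (L2)  txn=BusRd  M[L2]=50
step 5: P3: store L3 := 85  ⟶  IIIM  (L3)  txn=∅  M[L3]=0
step 6: P0: load  L0  ⟶  EIII  (L0)  txn=BusRd  M[L0]=50
step 7: P1: store L0 := 91  ⟶  IMII  (L0)  txn=BusRdX  M[L0]=50
step 8: P1: store L1 := 33  ⟶  IMII  (L1)  txn=BusRdX  M[L1]=10
step 9: P0: load  L1  ⟶  SSII  (L1)  txn=BusRd+Flush  M[L1]=33
step 10: P1: load  L3  ⟶  ISIS  (L3)  txn=BusRd+Flush  M[L3]=85
step 11: P1: load  L1  ⟶  SSII  (L1)  txn=∅  M[L1]=33
step 12: P2: load  L0  ⟶  ISSI  (L0)  txn=BusRd+Flush  M[L0]=91
step 13: P1: store L2 := 54  ⟶  IMII  (L2)  txn=∅  M[L2]=50
step 14: P2: load  L3  ⟶  ISSS  (L3)  txn=BusRd  M[L3]=85
step 15: P0: store L0 := 4  ⟶  MIII  (L0)  txn=BusRdX  M[L0]=91
step 16: P1: store L0 := 66  ⟶  IMII  (L0)  txn=BusRdX+Flush  M[L0]=4
step 17: P1: store L0 := 43  ⟶  IMII  (L0)  txn=∅  M[L0]=4
step 18: P2: load  L3  ⟶  ISSS  (L3)  txn=∅  M[L3]=85
step 19: P2: store L1 := 8  ⟶  IIMI  (L1)  txn=BusRdX  M[L1]=33
step 20: P3: load  L3  ⟶  ISSS  (L3)  txn=∅  M[L3]=85
step 21: P3: load  L3  ⟶  ISSS  (L3)  txn=∅  M[L3]=85
step 22: P1: store L1 := 40  ⟶  IMII  (L1)  txn=BusRdX+Flush  M[L1]=8
step 23: P0: load  L3  ⟶  SSSS  (L3)  txn=BusRd  M[L3]=85
step 24: P0: store L3 := 37  ⟶  MIII  (L3)  txn=BusUpgr  M[L3]=85
step 25: P0: load  L3  ⟶  MIII  (L3)  txn=∅  M[L3]=85
step 26: P0: store L3 := 39  ⟶  MIII  (L3)  txn=∅  M[L3]=85
step 27: P0: load  L3  ⟶  MIII  (L3)  txn=∅  M[L3]=85

memory[L1] = 8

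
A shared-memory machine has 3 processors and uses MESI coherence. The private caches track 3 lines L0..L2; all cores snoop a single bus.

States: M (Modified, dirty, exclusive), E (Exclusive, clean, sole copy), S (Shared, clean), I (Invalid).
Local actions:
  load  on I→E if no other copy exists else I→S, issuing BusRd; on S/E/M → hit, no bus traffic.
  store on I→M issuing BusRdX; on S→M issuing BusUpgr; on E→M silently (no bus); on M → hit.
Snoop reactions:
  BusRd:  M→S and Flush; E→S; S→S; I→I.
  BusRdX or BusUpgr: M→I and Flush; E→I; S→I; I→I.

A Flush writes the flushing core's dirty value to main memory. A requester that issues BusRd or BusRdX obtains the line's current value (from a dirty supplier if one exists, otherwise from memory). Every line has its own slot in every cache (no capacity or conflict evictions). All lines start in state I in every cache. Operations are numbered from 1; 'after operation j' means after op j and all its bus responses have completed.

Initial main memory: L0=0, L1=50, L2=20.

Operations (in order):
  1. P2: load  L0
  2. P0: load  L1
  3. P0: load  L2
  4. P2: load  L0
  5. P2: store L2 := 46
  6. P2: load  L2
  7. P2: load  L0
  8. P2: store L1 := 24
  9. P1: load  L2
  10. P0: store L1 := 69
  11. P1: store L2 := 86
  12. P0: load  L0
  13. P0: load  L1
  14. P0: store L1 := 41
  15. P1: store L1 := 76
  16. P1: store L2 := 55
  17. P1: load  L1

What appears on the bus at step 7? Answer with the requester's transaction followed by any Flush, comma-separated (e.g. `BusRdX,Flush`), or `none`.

bus = none

1. P2: load  L0  bus=[BusRd]  L0: P0=I P1=I P2=E  mem[L0]=0
2. P0: load  L1  bus=[BusRd]  L1: P0=E P1=I P2=I  mem[L1]=50
3. P0: load  L2  bus=[BusRd]  L2: P0=E P1=I P2=I  mem[L2]=20
4. P2: load  L0  bus=[-]  L0: P0=I P1=I P2=E  mem[L0]=0
5. P2: store L2 := 46  bus=[BusRdX]  L2: P0=I P1=I P2=M  mem[L2]=20
6. P2: load  L2  bus=[-]  L2: P0=I P1=I P2=M  mem[L2]=20
7. P2: load  L0  bus=[-]  L0: P0=I P1=I P2=E  mem[L0]=0
8. P2: store L1 := 24  bus=[BusRdX]  L1: P0=I P1=I P2=M  mem[L1]=50
9. P1: load  L2  bus=[BusRd,Flush]  L2: P0=I P1=S P2=S  mem[L2]=46
10. P0: store L1 := 69  bus=[BusRdX,Flush]  L1: P0=M P1=I P2=I  mem[L1]=24
11. P1: store L2 := 86  bus=[BusUpgr]  L2: P0=I P1=M P2=I  mem[L2]=46
12. P0: load  L0  bus=[BusRd]  L0: P0=S P1=I P2=S  mem[L0]=0
13. P0: load  L1  bus=[-]  L1: P0=M P1=I P2=I  mem[L1]=24
14. P0: store L1 := 41  bus=[-]  L1: P0=M P1=I P2=I  mem[L1]=24
15. P1: store L1 := 76  bus=[BusRdX,Flush]  L1: P0=I P1=M P2=I  mem[L1]=41
16. P1: store L2 := 55  bus=[-]  L2: P0=I P1=M P2=I  mem[L2]=46
17. P1: load  L1  bus=[-]  L1: P0=I P1=M P2=I  mem[L1]=41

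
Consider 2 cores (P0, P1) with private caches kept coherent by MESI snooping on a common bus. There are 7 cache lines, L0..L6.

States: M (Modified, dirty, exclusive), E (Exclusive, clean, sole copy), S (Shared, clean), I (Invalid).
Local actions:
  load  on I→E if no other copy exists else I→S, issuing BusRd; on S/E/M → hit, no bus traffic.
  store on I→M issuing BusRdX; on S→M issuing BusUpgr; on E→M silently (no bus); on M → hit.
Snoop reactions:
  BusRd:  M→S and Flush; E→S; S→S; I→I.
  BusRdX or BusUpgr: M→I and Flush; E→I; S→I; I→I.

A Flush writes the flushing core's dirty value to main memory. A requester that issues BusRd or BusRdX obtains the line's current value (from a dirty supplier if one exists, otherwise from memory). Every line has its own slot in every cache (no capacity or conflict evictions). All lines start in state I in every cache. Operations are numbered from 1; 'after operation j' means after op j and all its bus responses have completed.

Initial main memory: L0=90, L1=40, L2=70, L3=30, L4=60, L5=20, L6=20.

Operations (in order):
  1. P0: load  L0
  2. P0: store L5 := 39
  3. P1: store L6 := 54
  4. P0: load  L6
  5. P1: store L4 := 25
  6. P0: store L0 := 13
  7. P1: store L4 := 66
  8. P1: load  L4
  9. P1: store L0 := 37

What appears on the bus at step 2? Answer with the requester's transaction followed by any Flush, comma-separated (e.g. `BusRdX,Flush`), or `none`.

step 1: P0: load  L0  ⟶  EI  (L0)  txn=BusRd  M[L0]=90
step 2: P0: store L5 := 39  ⟶  MI  (L5)  txn=BusRdX  M[L5]=20
step 3: P1: store L6 := 54  ⟶  IM  (L6)  txn=BusRdX  M[L6]=20
step 4: P0: load  L6  ⟶  SS  (L6)  txn=BusRd+Flush  M[L6]=54
step 5: P1: store L4 := 25  ⟶  IM  (L4)  txn=BusRdX  M[L4]=60
step 6: P0: store L0 := 13  ⟶  MI  (L0)  txn=∅  M[L0]=90
step 7: P1: store L4 := 66  ⟶  IM  (L4)  txn=∅  M[L4]=60
step 8: P1: load  L4  ⟶  IM  (L4)  txn=∅  M[L4]=60
step 9: P1: store L0 := 37  ⟶  IM  (L0)  txn=BusRdX+Flush  M[L0]=13

bus = BusRdX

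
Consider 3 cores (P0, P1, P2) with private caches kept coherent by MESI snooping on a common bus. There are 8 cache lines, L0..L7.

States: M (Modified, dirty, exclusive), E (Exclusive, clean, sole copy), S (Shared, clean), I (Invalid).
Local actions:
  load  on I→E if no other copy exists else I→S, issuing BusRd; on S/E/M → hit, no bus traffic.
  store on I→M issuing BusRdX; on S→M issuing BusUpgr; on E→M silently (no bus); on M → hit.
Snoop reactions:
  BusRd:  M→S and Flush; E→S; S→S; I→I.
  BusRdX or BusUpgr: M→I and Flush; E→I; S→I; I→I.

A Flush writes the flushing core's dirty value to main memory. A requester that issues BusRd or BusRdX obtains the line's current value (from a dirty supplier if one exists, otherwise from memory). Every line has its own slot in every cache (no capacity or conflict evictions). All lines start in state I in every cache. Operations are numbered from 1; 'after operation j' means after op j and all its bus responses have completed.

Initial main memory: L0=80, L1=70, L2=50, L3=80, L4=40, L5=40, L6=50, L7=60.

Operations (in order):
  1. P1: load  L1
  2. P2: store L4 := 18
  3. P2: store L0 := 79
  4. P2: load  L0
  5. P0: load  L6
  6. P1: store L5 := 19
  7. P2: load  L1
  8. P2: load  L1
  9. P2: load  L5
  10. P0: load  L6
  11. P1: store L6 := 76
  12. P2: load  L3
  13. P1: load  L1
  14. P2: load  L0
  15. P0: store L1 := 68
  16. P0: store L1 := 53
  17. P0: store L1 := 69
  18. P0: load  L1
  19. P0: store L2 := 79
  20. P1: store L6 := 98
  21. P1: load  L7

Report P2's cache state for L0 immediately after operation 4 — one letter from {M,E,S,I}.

state = M

step 1: P1: load  L1  ⟶  IEI  (L1)  txn=BusRd  M[L1]=70
step 2: P2: store L4 := 18  ⟶  IIM  (L4)  txn=BusRdX  M[L4]=40
step 3: P2: store L0 := 79  ⟶  IIM  (L0)  txn=BusRdX  M[L0]=80
step 4: P2: load  L0  ⟶  IIM  (L0)  txn=∅  M[L0]=80
step 5: P0: load  L6  ⟶  EII  (L6)  txn=BusRd  M[L6]=50
step 6: P1: store L5 := 19  ⟶  IMI  (L5)  txn=BusRdX  M[L5]=40
step 7: P2: load  L1  ⟶  ISS  (L1)  txn=BusRd  M[L1]=70
step 8: P2: load  L1  ⟶  ISS  (L1)  txn=∅  M[L1]=70
step 9: P2: load  L5  ⟶  ISS  (L5)  txn=BusRd+Flush  M[L5]=19
step 10: P0: load  L6  ⟶  EII  (L6)  txn=∅  M[L6]=50
step 11: P1: store L6 := 76  ⟶  IMI  (L6)  txn=BusRdX  M[L6]=50
step 12: P2: load  L3  ⟶  IIE  (L3)  txn=BusRd  M[L3]=80
step 13: P1: load  L1  ⟶  ISS  (L1)  txn=∅  M[L1]=70
step 14: P2: load  L0  ⟶  IIM  (L0)  txn=∅  M[L0]=80
step 15: P0: store L1 := 68  ⟶  MII  (L1)  txn=BusRdX  M[L1]=70
step 16: P0: store L1 := 53  ⟶  MII  (L1)  txn=∅  M[L1]=70
step 17: P0: store L1 := 69  ⟶  MII  (L1)  txn=∅  M[L1]=70
step 18: P0: load  L1  ⟶  MII  (L1)  txn=∅  M[L1]=70
step 19: P0: store L2 := 79  ⟶  MII  (L2)  txn=BusRdX  M[L2]=50
step 20: P1: store L6 := 98  ⟶  IMI  (L6)  txn=∅  M[L6]=50
step 21: P1: load  L7  ⟶  IEI  (L7)  txn=BusRd  M[L7]=60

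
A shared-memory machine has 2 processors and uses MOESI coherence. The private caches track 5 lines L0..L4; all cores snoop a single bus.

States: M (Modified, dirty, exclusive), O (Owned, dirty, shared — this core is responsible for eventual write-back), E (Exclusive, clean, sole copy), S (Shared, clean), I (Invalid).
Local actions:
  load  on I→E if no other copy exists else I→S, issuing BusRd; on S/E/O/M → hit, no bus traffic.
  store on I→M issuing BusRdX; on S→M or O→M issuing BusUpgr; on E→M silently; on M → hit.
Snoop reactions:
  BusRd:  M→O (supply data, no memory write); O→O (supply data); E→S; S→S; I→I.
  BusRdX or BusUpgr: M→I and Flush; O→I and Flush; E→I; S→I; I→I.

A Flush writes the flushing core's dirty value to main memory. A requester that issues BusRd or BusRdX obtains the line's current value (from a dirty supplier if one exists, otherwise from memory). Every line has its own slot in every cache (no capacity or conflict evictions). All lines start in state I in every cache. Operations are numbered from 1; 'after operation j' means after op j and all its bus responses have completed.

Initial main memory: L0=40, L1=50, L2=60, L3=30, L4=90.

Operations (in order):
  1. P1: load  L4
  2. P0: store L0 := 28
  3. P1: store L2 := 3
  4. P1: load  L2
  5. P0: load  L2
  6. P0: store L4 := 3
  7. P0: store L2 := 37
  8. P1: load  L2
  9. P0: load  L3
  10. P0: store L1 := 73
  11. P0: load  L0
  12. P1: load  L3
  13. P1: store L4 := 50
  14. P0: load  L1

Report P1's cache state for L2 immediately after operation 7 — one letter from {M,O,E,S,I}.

step 1: P1: load  L4  ⟶  IE  (L4)  txn=BusRd  M[L4]=90
step 2: P0: store L0 := 28  ⟶  MI  (L0)  txn=BusRdX  M[L0]=40
step 3: P1: store L2 := 3  ⟶  IM  (L2)  txn=BusRdX  M[L2]=60
step 4: P1: load  L2  ⟶  IM  (L2)  txn=∅  M[L2]=60
step 5: P0: load  L2  ⟶  SO  (L2)  txn=BusRd  M[L2]=60
step 6: P0: store L4 := 3  ⟶  MI  (L4)  txn=BusRdX  M[L4]=90
step 7: P0: store L2 := 37  ⟶  MI  (L2)  txn=BusUpgr+Flush  M[L2]=3
step 8: P1: load  L2  ⟶  OS  (L2)  txn=BusRd  M[L2]=3
step 9: P0: load  L3  ⟶  EI  (L3)  txn=BusRd  M[L3]=30
step 10: P0: store L1 := 73  ⟶  MI  (L1)  txn=BusRdX  M[L1]=50
step 11: P0: load  L0  ⟶  MI  (L0)  txn=∅  M[L0]=40
step 12: P1: load  L3  ⟶  SS  (L3)  txn=BusRd  M[L3]=30
step 13: P1: store L4 := 50  ⟶  IM  (L4)  txn=BusRdX+Flush  M[L4]=3
step 14: P0: load  L1  ⟶  MI  (L1)  txn=∅  M[L1]=50

state = I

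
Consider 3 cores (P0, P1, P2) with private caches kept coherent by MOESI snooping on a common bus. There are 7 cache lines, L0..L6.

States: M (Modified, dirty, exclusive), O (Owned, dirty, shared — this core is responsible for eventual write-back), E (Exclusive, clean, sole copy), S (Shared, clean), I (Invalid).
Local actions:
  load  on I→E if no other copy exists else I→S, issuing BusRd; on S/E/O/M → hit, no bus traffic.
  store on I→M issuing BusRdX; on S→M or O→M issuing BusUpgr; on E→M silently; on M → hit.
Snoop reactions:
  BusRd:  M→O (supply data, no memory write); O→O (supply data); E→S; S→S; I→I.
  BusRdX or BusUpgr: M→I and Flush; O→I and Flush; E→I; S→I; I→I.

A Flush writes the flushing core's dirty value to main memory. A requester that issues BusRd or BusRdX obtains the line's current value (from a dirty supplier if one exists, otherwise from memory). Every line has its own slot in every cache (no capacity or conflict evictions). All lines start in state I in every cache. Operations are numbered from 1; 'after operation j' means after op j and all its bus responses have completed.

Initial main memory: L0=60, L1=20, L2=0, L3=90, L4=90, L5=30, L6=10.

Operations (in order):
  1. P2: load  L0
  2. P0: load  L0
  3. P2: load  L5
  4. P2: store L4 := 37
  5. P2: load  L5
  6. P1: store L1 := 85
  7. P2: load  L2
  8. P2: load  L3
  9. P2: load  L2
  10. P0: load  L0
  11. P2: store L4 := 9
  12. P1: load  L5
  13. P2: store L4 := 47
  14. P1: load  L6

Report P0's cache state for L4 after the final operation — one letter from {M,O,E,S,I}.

state = I

  op1 P2: load  L0 → I/I/E on L0; bus BusRd; mem=60
  op2 P0: load  L0 → S/I/S on L0; bus BusRd; mem=60
  op3 P2: load  L5 → I/I/E on L5; bus BusRd; mem=30
  op4 P2: store L4 := 37 → I/I/M on L4; bus BusRdX; mem=90
  op5 P2: load  L5 → I/I/E on L5; bus (none); mem=30
  op6 P1: store L1 := 85 → I/M/I on L1; bus BusRdX; mem=20
  op7 P2: load  L2 → I/I/E on L2; bus BusRd; mem=0
  op8 P2: load  L3 → I/I/E on L3; bus BusRd; mem=90
  op9 P2: load  L2 → I/I/E on L2; bus (none); mem=0
  op10 P0: load  L0 → S/I/S on L0; bus (none); mem=60
  op11 P2: store L4 := 9 → I/I/M on L4; bus (none); mem=90
  op12 P1: load  L5 → I/S/S on L5; bus BusRd; mem=30
  op13 P2: store L4 := 47 → I/I/M on L4; bus (none); mem=90
  op14 P1: load  L6 → I/E/I on L6; bus BusRd; mem=10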